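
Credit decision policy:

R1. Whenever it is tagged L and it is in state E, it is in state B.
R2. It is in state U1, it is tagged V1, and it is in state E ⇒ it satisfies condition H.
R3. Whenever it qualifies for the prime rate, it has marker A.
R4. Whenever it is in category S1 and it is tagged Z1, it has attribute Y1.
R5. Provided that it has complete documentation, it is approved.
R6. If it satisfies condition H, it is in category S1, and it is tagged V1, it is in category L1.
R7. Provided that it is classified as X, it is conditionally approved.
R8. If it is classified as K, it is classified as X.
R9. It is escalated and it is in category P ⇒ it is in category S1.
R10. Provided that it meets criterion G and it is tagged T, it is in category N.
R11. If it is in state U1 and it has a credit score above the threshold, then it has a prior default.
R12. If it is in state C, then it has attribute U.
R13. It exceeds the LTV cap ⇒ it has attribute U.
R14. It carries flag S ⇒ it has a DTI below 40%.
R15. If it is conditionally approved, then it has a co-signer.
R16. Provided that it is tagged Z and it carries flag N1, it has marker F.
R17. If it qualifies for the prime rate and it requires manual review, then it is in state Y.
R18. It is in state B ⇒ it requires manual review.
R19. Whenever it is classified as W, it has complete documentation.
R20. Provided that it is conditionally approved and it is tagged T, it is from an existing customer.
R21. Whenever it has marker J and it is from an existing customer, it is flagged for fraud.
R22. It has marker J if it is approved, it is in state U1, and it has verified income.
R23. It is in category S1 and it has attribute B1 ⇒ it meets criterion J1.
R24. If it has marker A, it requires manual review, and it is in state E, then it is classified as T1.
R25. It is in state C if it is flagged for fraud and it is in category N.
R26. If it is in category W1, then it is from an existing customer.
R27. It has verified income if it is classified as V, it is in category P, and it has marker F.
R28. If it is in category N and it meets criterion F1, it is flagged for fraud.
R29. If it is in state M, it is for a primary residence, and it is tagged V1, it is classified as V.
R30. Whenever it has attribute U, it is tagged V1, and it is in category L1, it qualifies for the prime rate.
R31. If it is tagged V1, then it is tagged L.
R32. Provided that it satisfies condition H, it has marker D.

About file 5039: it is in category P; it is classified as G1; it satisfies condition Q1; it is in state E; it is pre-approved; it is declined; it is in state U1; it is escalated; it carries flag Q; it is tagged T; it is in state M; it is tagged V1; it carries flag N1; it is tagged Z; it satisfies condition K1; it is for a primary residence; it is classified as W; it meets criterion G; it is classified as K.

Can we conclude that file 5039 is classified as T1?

Yes

By R2 (it is in state U1, it is tagged V1, it is in state E): it satisfies condition H.
By R8 (it is classified as K): it is classified as X.
By R9 (it is escalated, it is in category P): it is in category S1.
By R10 (it meets criterion G, it is tagged T): it is in category N.
By R16 (it is tagged Z, it carries flag N1): it has marker F.
By R19 (it is classified as W): it has complete documentation.
By R29 (it is in state M, it is for a primary residence, it is tagged V1): it is classified as V.
By R31 (it is tagged V1): it is tagged L.
By R1 (it is tagged L, it is in state E): it is in state B.
By R5 (it has complete documentation): it is approved.
By R6 (it satisfies condition H, it is in category S1, it is tagged V1): it is in category L1.
By R7 (it is classified as X): it is conditionally approved.
By R18 (it is in state B): it requires manual review.
By R20 (it is conditionally approved, it is tagged T): it is from an existing customer.
By R27 (it is classified as V, it is in category P, it has marker F): it has verified income.
By R22 (it is approved, it is in state U1, it has verified income): it has marker J.
By R21 (it has marker J, it is from an existing customer): it is flagged for fraud.
By R25 (it is flagged for fraud, it is in category N): it is in state C.
By R12 (it is in state C): it has attribute U.
By R30 (it has attribute U, it is tagged V1, it is in category L1): it qualifies for the prime rate.
By R3 (it qualifies for the prime rate): it has marker A.
By R24 (it has marker A, it requires manual review, it is in state E): it is classified as T1.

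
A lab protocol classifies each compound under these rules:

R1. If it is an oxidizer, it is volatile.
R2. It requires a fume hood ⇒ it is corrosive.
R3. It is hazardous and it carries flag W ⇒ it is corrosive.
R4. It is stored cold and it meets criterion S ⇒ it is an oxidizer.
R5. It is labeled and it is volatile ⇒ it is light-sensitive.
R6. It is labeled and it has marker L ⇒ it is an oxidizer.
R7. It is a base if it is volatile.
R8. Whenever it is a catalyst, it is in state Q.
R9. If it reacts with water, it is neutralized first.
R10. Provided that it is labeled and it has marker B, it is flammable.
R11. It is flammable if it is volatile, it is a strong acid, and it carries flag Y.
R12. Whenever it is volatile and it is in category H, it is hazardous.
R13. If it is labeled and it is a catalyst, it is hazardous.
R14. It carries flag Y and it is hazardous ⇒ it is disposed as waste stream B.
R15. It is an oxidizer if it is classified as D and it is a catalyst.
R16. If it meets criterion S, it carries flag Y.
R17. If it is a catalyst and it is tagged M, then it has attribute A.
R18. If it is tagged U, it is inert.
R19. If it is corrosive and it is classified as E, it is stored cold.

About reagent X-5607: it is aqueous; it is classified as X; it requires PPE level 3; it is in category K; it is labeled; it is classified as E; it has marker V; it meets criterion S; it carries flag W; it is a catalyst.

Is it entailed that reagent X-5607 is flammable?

No

Forward chaining from the given facts derives: is in state Q, is hazardous, carries flag Y, is corrosive, is disposed as waste stream B, is stored cold, is an oxidizer, is volatile, is light-sensitive, is a base.
Rules concluding "it is flammable": R10 needs "it has marker B"; R11 needs "it is a strong acid" — none of these are established.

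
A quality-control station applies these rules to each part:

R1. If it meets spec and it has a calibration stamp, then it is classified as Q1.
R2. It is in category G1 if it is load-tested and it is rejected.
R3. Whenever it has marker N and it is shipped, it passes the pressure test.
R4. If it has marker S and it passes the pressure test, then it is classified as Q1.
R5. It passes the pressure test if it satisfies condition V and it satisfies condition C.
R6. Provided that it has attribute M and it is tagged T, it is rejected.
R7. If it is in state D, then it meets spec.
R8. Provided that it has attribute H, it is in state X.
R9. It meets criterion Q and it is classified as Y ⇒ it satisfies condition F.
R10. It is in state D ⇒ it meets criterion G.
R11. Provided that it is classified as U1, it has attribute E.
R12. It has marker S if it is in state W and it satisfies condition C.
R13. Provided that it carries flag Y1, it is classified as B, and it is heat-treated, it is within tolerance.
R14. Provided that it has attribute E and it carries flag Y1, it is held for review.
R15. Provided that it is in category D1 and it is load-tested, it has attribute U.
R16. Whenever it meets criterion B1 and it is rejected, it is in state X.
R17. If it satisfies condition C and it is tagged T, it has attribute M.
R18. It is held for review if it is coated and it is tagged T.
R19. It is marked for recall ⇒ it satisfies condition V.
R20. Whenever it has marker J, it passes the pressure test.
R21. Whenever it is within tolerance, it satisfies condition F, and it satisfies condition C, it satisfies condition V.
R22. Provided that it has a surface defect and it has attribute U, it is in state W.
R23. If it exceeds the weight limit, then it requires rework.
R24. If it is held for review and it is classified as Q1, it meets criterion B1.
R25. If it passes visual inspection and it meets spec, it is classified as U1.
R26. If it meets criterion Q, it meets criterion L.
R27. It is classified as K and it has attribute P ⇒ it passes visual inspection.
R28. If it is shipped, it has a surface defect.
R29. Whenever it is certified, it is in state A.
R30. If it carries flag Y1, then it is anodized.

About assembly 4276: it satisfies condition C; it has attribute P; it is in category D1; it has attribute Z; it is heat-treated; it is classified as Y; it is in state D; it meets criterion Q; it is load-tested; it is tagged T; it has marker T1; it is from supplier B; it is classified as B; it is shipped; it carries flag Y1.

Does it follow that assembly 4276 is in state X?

Forward chaining from the given facts derives: meets spec, satisfies condition F, meets criterion G, is within tolerance, has attribute U, has attribute M, satisfies condition V, meets criterion L, has a surface defect, is anodized, passes the pressure test, is rejected, is in state W, is in category G1, has marker S, is classified as Q1.
Rules concluding "it is in state X": R8 needs "it has attribute H"; R16 needs "it meets criterion B1" — none of these are established.

No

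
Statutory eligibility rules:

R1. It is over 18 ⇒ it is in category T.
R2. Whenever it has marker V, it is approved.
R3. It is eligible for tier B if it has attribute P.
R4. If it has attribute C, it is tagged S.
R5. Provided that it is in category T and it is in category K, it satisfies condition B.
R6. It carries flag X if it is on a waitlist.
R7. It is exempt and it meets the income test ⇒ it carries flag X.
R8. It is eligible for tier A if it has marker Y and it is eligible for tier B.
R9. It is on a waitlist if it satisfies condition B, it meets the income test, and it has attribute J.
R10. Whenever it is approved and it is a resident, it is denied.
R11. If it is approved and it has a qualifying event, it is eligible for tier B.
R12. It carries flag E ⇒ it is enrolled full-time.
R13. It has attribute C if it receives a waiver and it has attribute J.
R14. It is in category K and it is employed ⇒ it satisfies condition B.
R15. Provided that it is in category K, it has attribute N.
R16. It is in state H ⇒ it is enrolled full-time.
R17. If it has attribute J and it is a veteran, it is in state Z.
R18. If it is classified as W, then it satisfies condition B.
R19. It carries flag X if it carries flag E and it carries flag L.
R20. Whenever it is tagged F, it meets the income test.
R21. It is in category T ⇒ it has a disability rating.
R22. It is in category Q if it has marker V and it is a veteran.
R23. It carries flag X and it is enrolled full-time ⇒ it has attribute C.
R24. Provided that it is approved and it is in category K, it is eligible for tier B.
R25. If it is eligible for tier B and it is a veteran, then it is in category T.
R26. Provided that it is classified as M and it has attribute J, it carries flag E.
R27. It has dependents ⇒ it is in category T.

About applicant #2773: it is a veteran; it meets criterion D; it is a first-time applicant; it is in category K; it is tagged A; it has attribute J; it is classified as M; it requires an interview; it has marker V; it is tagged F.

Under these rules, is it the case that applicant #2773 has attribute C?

By R2 (it has marker V): it is approved.
By R20 (it is tagged F): it meets the income test.
By R24 (it is approved, it is in category K): it is eligible for tier B.
By R25 (it is eligible for tier B, it is a veteran): it is in category T.
By R26 (it is classified as M, it has attribute J): it carries flag E.
By R5 (it is in category T, it is in category K): it satisfies condition B.
By R9 (it satisfies condition B, it meets the income test, it has attribute J): it is on a waitlist.
By R12 (it carries flag E): it is enrolled full-time.
By R6 (it is on a waitlist): it carries flag X.
By R23 (it carries flag X, it is enrolled full-time): it has attribute C.

Yes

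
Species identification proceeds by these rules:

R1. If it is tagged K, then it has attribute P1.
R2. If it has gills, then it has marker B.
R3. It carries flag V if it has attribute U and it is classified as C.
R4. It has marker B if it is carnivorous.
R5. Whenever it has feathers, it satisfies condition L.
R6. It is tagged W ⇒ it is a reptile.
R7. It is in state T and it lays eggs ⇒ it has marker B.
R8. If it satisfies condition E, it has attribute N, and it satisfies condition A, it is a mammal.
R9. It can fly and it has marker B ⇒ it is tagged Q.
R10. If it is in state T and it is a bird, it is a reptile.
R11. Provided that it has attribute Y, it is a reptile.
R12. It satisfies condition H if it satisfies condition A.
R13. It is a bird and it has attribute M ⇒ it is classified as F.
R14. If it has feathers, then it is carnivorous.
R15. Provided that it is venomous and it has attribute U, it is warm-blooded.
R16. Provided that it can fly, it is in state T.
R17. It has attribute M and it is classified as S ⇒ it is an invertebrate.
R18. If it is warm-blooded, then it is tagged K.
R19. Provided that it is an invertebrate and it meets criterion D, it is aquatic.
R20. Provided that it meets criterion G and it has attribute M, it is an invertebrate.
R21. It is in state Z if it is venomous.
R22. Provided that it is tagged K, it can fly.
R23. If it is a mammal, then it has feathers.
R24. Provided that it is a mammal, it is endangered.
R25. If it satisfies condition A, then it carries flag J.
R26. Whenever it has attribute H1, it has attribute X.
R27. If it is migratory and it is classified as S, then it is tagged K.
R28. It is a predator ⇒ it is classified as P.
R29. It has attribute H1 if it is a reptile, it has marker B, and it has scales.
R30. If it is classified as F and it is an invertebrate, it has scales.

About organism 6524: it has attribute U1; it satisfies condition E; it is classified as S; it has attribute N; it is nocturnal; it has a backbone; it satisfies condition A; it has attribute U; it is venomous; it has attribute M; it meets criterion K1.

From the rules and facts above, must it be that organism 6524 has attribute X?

Forward chaining from the given facts derives: is a mammal, satisfies condition H, is warm-blooded, is an invertebrate, is tagged K, is in state Z, can fly, has feathers, is endangered, carries flag J, has attribute P1, satisfies condition L, is carnivorous, is in state T, has marker B, is tagged Q.
The only rule concluding "it has attribute X" is R26, which needs "it has attribute H1"; that is never established.

No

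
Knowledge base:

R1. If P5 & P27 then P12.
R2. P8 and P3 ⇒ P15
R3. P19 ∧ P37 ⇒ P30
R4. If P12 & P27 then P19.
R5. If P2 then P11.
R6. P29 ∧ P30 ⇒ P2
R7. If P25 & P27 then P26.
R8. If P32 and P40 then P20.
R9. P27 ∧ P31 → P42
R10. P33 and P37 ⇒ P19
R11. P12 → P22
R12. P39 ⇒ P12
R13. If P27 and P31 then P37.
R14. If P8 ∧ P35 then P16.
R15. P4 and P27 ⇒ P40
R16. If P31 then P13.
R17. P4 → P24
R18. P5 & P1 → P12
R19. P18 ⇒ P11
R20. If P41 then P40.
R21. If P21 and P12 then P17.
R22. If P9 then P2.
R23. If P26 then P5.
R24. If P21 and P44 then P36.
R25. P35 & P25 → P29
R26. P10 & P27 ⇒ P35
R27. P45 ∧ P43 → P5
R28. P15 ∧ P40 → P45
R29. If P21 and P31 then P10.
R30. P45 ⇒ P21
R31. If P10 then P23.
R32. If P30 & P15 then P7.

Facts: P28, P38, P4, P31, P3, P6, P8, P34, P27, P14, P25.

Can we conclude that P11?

Yes

P15  (by R2: P8, P3)
P26  (by R7: P25, P27)
P37  (by R13: P27, P31)
P40  (by R15: P4, P27)
P5  (by R23: P26)
P45  (by R28: P15, P40)
P21  (by R30: P45)
P12  (by R1: P5, P27)
P19  (by R4: P12, P27)
P10  (by R29: P21, P31)
P30  (by R3: P19, P37)
P35  (by R26: P10, P27)
P29  (by R25: P35, P25)
P2  (by R6: P29, P30)
P11  (by R5: P2)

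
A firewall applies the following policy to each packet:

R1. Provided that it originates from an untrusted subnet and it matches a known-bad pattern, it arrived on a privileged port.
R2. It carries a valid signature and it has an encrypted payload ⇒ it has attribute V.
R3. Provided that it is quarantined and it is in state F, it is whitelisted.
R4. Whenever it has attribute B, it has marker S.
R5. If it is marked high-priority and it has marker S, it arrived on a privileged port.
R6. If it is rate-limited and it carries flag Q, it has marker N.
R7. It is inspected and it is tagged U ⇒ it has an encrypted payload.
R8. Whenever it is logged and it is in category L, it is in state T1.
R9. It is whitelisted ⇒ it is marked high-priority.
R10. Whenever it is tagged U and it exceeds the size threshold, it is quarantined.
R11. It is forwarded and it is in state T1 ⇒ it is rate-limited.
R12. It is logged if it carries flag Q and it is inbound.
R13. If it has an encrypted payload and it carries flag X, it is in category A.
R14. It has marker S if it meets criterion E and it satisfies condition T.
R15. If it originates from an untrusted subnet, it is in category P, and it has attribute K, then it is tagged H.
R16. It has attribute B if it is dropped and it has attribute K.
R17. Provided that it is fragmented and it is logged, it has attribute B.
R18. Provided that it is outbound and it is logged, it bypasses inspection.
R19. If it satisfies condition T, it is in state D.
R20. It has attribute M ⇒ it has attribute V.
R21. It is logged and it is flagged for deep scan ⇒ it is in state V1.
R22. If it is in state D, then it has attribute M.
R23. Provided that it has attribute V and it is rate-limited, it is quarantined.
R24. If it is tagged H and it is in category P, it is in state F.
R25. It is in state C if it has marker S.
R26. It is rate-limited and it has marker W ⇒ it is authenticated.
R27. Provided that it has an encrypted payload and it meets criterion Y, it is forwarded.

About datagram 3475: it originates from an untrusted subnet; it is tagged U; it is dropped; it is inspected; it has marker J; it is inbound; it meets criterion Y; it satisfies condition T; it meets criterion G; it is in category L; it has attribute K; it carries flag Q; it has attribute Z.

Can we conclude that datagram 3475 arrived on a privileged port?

No

Forward chaining from the given facts derives: has an encrypted payload, is logged, has attribute B, is in state D, has attribute M, is forwarded, has marker S, is in state T1, is rate-limited, has attribute V, is quarantined, is in state C, has marker N.
Rules concluding "it arrived on a privileged port": R1 needs "it matches a known-bad pattern"; R5 needs "it is marked high-priority" — none of these are established.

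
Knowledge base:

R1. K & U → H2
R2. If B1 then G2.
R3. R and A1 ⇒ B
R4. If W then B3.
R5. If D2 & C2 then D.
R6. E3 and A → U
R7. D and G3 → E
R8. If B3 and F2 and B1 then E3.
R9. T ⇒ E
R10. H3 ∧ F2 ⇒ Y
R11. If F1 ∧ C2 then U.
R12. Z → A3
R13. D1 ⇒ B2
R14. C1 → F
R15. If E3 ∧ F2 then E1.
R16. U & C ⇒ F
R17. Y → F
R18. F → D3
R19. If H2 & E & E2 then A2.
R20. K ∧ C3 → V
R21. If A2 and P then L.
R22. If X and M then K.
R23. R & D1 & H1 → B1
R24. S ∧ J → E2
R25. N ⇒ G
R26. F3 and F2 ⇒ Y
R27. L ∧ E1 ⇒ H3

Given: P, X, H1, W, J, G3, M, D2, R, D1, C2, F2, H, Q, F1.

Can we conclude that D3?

No

Forward chaining from the given facts derives: B3, D, E, U, B2, K, B1, H2, G2, E3, E1.
The only rule concluding D3 is R18, which needs F; that is never established.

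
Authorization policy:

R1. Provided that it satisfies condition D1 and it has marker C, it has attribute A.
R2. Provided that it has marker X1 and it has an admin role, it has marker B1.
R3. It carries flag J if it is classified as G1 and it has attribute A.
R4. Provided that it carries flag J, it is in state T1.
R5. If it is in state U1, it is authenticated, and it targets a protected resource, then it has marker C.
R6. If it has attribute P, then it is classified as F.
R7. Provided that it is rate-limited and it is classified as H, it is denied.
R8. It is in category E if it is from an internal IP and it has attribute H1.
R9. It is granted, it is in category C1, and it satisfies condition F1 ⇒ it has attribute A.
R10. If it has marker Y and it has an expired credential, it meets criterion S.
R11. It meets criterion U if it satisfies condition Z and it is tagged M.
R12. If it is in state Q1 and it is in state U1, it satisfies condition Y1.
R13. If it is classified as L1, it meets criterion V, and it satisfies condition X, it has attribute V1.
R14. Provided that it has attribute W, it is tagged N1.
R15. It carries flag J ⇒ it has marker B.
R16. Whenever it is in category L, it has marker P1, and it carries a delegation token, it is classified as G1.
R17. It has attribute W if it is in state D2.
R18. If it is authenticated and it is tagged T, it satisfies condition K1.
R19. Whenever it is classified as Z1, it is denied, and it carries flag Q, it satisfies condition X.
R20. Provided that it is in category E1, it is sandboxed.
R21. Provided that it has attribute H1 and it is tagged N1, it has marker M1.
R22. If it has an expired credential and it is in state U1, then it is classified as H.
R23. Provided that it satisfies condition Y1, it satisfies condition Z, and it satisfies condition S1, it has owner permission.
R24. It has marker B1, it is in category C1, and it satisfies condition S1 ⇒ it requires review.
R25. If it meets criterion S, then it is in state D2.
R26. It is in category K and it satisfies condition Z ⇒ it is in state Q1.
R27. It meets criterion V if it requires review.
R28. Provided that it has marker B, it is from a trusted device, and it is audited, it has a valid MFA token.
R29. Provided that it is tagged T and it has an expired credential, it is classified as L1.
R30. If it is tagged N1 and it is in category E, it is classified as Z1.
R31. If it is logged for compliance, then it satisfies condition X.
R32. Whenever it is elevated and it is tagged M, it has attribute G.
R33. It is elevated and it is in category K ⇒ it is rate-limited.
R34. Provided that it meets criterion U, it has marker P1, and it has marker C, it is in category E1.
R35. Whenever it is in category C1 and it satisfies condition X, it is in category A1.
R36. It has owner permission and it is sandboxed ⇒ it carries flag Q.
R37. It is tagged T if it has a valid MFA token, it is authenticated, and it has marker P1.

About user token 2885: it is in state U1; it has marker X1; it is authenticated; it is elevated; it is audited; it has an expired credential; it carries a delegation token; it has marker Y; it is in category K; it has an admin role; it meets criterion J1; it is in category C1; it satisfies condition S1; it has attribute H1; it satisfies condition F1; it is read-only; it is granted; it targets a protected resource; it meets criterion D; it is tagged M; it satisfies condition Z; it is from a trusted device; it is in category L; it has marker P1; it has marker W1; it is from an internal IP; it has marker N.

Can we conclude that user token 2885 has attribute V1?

Yes

By R2 (it has marker X1, it has an admin role): it has marker B1.
By R5 (it is in state U1, it is authenticated, it targets a protected resource): it has marker C.
By R8 (it is from an internal IP, it has attribute H1): it is in category E.
By R9 (it is granted, it is in category C1, it satisfies condition F1): it has attribute A.
By R10 (it has marker Y, it has an expired credential): it meets criterion S.
By R11 (it satisfies condition Z, it is tagged M): it meets criterion U.
By R16 (it is in category L, it has marker P1, it carries a delegation token): it is classified as G1.
By R22 (it has an expired credential, it is in state U1): it is classified as H.
By R24 (it has marker B1, it is in category C1, it satisfies condition S1): it requires review.
By R25 (it meets criterion S): it is in state D2.
By R26 (it is in category K, it satisfies condition Z): it is in state Q1.
By R27 (it requires review): it meets criterion V.
By R33 (it is elevated, it is in category K): it is rate-limited.
By R34 (it meets criterion U, it has marker P1, it has marker C): it is in category E1.
By R3 (it is classified as G1, it has attribute A): it carries flag J.
By R7 (it is rate-limited, it is classified as H): it is denied.
By R12 (it is in state Q1, it is in state U1): it satisfies condition Y1.
By R15 (it carries flag J): it has marker B.
By R17 (it is in state D2): it has attribute W.
By R20 (it is in category E1): it is sandboxed.
By R23 (it satisfies condition Y1, it satisfies condition Z, it satisfies condition S1): it has owner permission.
By R28 (it has marker B, it is from a trusted device, it is audited): it has a valid MFA token.
By R36 (it has owner permission, it is sandboxed): it carries flag Q.
By R37 (it has a valid MFA token, it is authenticated, it has marker P1): it is tagged T.
By R14 (it has attribute W): it is tagged N1.
By R29 (it is tagged T, it has an expired credential): it is classified as L1.
By R30 (it is tagged N1, it is in category E): it is classified as Z1.
By R19 (it is classified as Z1, it is denied, it carries flag Q): it satisfies condition X.
By R13 (it is classified as L1, it meets criterion V, it satisfies condition X): it has attribute V1.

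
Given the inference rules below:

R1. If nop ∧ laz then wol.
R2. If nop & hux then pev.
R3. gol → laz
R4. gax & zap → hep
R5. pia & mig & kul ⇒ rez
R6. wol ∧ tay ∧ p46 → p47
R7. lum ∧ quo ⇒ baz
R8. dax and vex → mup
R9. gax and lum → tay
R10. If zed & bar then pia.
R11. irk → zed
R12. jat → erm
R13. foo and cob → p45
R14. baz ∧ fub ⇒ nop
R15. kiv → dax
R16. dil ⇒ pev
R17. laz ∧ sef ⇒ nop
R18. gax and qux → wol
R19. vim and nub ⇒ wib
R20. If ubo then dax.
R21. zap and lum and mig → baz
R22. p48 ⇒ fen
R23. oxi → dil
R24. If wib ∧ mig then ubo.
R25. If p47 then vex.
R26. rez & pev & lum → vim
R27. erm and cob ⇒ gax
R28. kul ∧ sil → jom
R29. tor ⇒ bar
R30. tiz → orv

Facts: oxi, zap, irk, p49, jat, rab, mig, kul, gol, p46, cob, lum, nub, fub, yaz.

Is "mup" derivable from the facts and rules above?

No

Forward chaining from the given facts derives: laz, zed, erm, baz, dil, gax, hep, tay, nop, pev, wol, p47, vex.
The only rule concluding mup is R8, which needs dax; that is never established.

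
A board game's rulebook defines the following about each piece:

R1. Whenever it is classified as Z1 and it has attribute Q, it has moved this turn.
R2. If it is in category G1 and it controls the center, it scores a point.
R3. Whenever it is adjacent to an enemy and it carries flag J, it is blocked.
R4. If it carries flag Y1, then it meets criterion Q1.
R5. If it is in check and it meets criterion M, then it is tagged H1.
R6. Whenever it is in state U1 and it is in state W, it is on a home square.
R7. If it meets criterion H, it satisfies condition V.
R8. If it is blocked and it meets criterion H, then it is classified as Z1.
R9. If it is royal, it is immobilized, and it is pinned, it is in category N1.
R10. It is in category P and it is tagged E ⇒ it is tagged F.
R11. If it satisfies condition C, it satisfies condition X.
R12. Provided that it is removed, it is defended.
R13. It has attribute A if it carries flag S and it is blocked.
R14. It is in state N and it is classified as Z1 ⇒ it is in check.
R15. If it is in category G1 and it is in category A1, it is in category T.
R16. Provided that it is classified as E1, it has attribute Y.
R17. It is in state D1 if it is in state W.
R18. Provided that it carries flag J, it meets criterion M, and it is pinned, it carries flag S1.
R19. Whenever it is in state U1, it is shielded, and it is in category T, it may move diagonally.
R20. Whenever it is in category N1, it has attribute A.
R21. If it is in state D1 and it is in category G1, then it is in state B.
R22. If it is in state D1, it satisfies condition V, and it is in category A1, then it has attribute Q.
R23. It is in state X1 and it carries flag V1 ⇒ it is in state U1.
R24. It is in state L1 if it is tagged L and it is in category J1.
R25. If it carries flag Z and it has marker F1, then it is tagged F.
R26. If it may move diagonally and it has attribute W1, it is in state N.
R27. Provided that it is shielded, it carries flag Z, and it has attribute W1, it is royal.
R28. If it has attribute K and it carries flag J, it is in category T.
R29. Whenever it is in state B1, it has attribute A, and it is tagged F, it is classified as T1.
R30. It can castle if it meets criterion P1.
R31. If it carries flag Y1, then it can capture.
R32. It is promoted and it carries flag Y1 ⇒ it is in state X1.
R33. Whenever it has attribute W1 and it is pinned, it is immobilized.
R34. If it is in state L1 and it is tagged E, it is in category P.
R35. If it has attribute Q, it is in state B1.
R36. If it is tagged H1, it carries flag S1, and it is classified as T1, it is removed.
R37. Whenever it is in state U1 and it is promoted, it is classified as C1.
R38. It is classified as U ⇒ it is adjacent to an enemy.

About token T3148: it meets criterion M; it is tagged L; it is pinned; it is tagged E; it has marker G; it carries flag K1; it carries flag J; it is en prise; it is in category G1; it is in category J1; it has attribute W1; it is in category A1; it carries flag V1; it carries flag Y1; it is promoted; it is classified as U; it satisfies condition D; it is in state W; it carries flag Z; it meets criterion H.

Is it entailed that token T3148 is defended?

Forward chaining from the given facts derives: meets criterion Q1, satisfies condition V, is in category T, is in state D1, carries flag S1, is in state B, has attribute Q, is in state L1, can capture, is in state X1, is immobilized, is in category P, is in state B1, is adjacent to an enemy, is blocked, is classified as Z1, is tagged F, is in state U1, is classified as C1, has moved this turn, is on a home square.
The only rule concluding "it is defended" is R12, which needs "it is removed"; that is never established.

No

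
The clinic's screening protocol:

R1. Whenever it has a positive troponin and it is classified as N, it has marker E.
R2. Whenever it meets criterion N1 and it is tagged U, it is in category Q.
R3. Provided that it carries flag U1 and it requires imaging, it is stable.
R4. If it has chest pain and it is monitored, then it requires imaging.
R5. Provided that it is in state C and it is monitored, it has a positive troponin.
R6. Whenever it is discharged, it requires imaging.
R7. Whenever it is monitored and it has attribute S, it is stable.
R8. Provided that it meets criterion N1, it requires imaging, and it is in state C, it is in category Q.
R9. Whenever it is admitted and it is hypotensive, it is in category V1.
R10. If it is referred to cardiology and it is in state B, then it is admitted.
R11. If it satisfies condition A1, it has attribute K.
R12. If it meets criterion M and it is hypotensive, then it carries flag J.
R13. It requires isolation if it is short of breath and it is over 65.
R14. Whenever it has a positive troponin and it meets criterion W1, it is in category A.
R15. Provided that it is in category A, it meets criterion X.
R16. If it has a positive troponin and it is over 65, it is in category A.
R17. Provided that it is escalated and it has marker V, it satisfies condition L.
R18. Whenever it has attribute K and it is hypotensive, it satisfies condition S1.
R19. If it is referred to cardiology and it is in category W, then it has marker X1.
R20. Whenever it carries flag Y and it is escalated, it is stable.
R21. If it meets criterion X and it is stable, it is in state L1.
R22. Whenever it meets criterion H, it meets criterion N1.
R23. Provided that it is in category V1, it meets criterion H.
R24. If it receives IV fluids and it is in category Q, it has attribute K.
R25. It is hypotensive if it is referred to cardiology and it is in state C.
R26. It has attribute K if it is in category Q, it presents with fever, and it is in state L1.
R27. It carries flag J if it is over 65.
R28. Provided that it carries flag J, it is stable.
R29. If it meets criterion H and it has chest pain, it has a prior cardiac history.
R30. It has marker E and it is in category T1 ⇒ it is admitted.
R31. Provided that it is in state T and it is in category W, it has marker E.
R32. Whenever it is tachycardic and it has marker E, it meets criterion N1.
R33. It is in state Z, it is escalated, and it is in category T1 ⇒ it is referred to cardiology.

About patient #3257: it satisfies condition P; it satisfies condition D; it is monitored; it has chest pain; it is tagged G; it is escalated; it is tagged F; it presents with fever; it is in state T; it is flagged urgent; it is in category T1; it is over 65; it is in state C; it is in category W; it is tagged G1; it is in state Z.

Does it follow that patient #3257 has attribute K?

Yes

By R4 (it has chest pain, it is monitored): it requires imaging.
By R5 (it is in state C, it is monitored): it has a positive troponin.
By R16 (it has a positive troponin, it is over 65): it is in category A.
By R27 (it is over 65): it carries flag J.
By R28 (it carries flag J): it is stable.
By R31 (it is in state T, it is in category W): it has marker E.
By R33 (it is in state Z, it is escalated, it is in category T1): it is referred to cardiology.
By R15 (it is in category A): it meets criterion X.
By R21 (it meets criterion X, it is stable): it is in state L1.
By R25 (it is referred to cardiology, it is in state C): it is hypotensive.
By R30 (it has marker E, it is in category T1): it is admitted.
By R9 (it is admitted, it is hypotensive): it is in category V1.
By R23 (it is in category V1): it meets criterion H.
By R22 (it meets criterion H): it meets criterion N1.
By R8 (it meets criterion N1, it requires imaging, it is in state C): it is in category Q.
By R26 (it is in category Q, it presents with fever, it is in state L1): it has attribute K.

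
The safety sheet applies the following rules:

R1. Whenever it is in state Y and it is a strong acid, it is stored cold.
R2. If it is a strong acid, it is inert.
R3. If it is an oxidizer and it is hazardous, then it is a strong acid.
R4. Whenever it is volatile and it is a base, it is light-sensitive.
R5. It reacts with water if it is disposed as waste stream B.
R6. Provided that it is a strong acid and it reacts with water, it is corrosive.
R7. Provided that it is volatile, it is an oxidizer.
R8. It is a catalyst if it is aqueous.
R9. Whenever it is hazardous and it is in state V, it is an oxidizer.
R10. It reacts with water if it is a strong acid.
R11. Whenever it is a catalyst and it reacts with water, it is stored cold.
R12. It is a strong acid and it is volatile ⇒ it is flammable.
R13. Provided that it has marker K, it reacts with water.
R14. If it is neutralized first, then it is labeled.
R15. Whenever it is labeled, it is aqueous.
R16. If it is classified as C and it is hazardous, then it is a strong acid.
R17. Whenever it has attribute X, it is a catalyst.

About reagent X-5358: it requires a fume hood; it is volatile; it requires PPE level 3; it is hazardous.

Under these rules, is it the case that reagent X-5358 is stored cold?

Forward chaining from the given facts derives: is an oxidizer, is a strong acid, reacts with water, is flammable, is inert, is corrosive.
Rules concluding "it is stored cold": R1 needs "it is in state Y"; R11 needs "it is a catalyst" — none of these are established.

No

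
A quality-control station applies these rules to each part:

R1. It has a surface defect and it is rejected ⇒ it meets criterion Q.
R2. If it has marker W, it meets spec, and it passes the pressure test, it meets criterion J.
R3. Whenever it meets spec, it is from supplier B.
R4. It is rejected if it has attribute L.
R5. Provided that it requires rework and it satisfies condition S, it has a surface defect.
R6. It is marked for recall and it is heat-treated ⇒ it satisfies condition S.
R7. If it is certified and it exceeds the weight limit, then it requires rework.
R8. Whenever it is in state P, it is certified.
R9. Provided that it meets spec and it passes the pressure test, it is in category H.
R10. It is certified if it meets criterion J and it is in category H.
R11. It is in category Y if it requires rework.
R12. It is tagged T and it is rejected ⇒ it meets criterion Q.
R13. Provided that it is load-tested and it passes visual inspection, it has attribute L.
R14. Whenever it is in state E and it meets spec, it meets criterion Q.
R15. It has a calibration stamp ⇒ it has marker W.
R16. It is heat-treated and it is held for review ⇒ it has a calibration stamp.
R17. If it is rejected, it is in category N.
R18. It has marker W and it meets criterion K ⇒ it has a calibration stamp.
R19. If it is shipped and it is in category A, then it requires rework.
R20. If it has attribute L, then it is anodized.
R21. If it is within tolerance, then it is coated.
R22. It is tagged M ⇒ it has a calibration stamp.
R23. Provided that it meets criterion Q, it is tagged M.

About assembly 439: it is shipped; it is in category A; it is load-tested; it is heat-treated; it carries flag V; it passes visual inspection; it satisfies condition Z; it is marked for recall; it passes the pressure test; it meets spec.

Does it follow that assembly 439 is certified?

By R6 (it is marked for recall, it is heat-treated): it satisfies condition S.
By R9 (it meets spec, it passes the pressure test): it is in category H.
By R13 (it is load-tested, it passes visual inspection): it has attribute L.
By R19 (it is shipped, it is in category A): it requires rework.
By R4 (it has attribute L): it is rejected.
By R5 (it requires rework, it satisfies condition S): it has a surface defect.
By R1 (it has a surface defect, it is rejected): it meets criterion Q.
By R23 (it meets criterion Q): it is tagged M.
By R22 (it is tagged M): it has a calibration stamp.
By R15 (it has a calibration stamp): it has marker W.
By R2 (it has marker W, it meets spec, it passes the pressure test): it meets criterion J.
By R10 (it meets criterion J, it is in category H): it is certified.

Yes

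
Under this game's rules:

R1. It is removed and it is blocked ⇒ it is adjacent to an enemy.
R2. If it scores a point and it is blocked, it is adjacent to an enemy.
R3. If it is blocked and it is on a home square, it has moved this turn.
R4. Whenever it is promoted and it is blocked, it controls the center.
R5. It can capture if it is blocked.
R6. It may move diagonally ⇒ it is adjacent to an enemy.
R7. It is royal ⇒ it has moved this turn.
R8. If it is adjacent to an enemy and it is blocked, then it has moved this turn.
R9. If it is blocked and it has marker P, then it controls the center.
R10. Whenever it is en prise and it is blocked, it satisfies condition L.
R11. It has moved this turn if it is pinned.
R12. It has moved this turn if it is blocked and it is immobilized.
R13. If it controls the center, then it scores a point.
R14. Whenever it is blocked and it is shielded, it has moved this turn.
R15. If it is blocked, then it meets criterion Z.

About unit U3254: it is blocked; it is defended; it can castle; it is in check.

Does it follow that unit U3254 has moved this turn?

Forward chaining from the given facts derives: can capture, meets criterion Z.
Rules concluding "it has moved this turn": R3 needs "it is on a home square"; R7 needs "it is royal"; R8 needs "it is adjacent to an enemy"; R11 needs "it is pinned"; R12 needs "it is immobilized"; R14 needs "it is shielded" — none of these are established.

No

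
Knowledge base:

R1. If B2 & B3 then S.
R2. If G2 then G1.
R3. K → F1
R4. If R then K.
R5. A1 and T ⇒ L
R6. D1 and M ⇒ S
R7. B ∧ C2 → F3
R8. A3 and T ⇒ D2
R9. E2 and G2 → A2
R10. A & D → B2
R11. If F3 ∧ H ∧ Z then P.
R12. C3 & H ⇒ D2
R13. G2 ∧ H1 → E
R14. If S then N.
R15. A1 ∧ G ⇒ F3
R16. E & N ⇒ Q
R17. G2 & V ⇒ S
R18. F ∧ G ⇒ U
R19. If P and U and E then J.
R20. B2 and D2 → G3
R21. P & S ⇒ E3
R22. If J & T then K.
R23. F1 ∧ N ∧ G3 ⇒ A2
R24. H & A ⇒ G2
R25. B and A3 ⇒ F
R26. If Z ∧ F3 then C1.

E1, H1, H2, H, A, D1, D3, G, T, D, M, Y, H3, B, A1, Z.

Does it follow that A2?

No

Forward chaining from the given facts derives: L, S, B2, N, F3, G2, C1, G1, P, E, Q, E3.
Rules concluding A2: R9 needs E2; R23 needs F1 — none of these are established.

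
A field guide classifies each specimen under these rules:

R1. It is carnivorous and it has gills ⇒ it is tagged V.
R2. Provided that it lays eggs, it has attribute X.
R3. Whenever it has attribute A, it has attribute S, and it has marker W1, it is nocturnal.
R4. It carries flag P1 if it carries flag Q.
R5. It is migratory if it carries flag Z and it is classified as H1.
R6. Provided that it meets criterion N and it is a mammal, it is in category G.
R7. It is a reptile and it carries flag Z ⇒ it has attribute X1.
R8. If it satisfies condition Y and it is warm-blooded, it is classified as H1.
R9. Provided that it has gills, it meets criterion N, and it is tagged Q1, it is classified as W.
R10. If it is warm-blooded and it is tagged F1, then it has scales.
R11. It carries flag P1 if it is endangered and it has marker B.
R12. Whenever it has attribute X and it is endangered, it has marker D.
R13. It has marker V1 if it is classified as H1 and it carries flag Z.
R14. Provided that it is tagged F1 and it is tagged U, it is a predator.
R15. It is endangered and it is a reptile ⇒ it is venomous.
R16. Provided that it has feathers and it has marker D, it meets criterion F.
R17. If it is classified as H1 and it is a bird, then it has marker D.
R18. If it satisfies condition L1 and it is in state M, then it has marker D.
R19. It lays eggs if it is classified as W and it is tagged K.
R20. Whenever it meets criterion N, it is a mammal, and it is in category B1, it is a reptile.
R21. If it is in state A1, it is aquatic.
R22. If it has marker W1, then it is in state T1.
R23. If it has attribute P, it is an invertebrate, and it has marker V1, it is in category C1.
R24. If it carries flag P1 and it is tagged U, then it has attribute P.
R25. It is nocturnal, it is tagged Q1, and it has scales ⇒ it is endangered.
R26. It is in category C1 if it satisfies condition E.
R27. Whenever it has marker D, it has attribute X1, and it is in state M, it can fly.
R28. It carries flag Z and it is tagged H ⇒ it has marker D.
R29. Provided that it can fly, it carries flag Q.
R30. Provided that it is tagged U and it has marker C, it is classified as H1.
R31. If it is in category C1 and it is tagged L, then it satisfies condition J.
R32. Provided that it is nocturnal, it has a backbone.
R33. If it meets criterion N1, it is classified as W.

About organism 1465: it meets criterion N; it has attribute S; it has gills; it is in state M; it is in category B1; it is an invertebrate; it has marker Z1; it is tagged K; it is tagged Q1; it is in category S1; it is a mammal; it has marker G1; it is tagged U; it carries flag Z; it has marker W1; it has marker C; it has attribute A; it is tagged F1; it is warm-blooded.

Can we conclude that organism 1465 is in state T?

Forward chaining from the given facts derives: is nocturnal, is in category G, is classified as W, has scales, is a predator, lays eggs, is a reptile, is in state T1, is endangered, is classified as H1, has a backbone, has attribute X, is migratory, has attribute X1, has marker D, has marker V1, is venomous, can fly, carries flag Q, carries flag P1, has attribute P, is in category C1.
No rule has "it is in state T" as its conclusion, and it is not among the given facts.

No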